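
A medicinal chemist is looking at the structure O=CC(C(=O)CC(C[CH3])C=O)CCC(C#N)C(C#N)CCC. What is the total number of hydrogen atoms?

Walk through each heavy atom and fill implicit hydrogens from standard valence (C 4, N 3, O 2, S 2, halogen 1):
  atom 1: O, bond orders sum to 2 (valence 2) → 0 H
  atom 2: C, bond orders sum to 3 (valence 4) → 1 H
  atom 3: C, bond orders sum to 3 (valence 4) → 1 H
  atom 4: C, bond orders sum to 4 (valence 4) → 0 H
  atom 5: O, bond orders sum to 2 (valence 2) → 0 H
  atom 6: C, bond orders sum to 2 (valence 4) → 2 H
  atom 7: C, bond orders sum to 3 (valence 4) → 1 H
  atom 8: C, bond orders sum to 2 (valence 4) → 2 H
  atom 9: C with explicit H count 3
  atom 10: C, bond orders sum to 3 (valence 4) → 1 H
  atom 11: O, bond orders sum to 2 (valence 2) → 0 H
  atom 12: C, bond orders sum to 2 (valence 4) → 2 H
  atom 13: C, bond orders sum to 2 (valence 4) → 2 H
  atom 14: C, bond orders sum to 3 (valence 4) → 1 H
  atom 15: C, bond orders sum to 4 (valence 4) → 0 H
  atom 16: N, bond orders sum to 3 (valence 3) → 0 H
  atom 17: C, bond orders sum to 3 (valence 4) → 1 H
  atom 18: C, bond orders sum to 4 (valence 4) → 0 H
  atom 19: N, bond orders sum to 3 (valence 3) → 0 H
  atom 20: C, bond orders sum to 2 (valence 4) → 2 H
  atom 21: C, bond orders sum to 2 (valence 4) → 2 H
  atom 22: C, bond orders sum to 1 (valence 4) → 3 H
Total hydrogens: 24.

24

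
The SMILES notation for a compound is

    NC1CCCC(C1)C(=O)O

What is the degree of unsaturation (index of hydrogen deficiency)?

2

Degree of unsaturation = (number of rings) + (number of π bonds).
Ring closures in the SMILES: 1.
π bonds: 1 double bond (each 1 DoU) → 1 DoU from unsaturation.
Total DoU = 1 + 1 = 2.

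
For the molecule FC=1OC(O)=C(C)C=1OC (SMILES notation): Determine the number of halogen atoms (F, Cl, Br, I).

Halogen atoms appear at heavy-atom position 1 (1×F).
Other groups present: 1 ether, 1 hydroxyl.
Halogen count: 1.

1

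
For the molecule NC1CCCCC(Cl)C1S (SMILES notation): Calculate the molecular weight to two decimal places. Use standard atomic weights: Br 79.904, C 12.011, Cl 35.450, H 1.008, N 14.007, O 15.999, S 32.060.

179.71 g/mol

First, the molecular formula is C7H14ClNS (counting implicit H from valence).
  C: 7 × 12.011 = 84.077
  Cl: 1 × 35.450 = 35.450
  H: 14 × 1.008 = 14.112
  N: 1 × 14.007 = 14.007
  S: 1 × 32.060 = 32.060
Sum: 7×12.011 + 1×35.450 + 14×1.008 + 1×14.007 + 1×32.060 = 179.706 → 179.71 g/mol.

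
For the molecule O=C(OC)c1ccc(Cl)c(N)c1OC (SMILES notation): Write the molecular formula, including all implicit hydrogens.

C9H10ClNO3

Walk through each heavy atom and fill implicit hydrogens from standard valence (C 4, N 3, O 2, S 2, halogen 1); for lowercase aromatic atoms, an aromatic c carries 1 H when it has two neighbours and 0 H with three, and aromatic n carries 0 H:
  atom 1: O, bond orders sum to 2 (valence 2) → 0 H
  atom 2: C, bond orders sum to 4 (valence 4) → 0 H
  atom 3: O, bond orders sum to 2 (valence 2) → 0 H
  atom 4: C, bond orders sum to 1 (valence 4) → 3 H
  atom 5: aromatic c, 3 neighbours → 0 H
  atom 6: aromatic c, 2 neighbours → 1 H
  atom 7: aromatic c, 2 neighbours → 1 H
  atom 8: aromatic c, 3 neighbours → 0 H
  atom 9: Cl (halogen, monovalent) → 0 H
  atom 10: aromatic c, 3 neighbours → 0 H
  atom 11: N, bond orders sum to 1 (valence 3) → 2 H
  atom 12: aromatic c, 3 neighbours → 0 H
  atom 13: O, bond orders sum to 2 (valence 2) → 0 H
  atom 14: C, bond orders sum to 1 (valence 4) → 3 H
Totals → C:9, H:10, Cl:1, N:1, O:3.
In Hill order: C9H10ClNO3.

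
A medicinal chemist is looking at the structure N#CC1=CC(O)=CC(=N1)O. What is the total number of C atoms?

6

Count every carbon token in the SMILES (each C, including those in ring-closure positions and inside branches).
Carbon count: 6.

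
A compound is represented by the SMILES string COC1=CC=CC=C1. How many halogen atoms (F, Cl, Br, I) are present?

0

Scan the SMILES for the halogen motif — none present.
Groups that are present: 1 ether.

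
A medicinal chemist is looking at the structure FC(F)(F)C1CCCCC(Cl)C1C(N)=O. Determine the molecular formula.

C9H13ClF3NO

Walk through each heavy atom and fill implicit hydrogens from standard valence (C 4, N 3, O 2, S 2, halogen 1):
  atom 1: F (halogen, monovalent) → 0 H
  atom 2: C, bond orders sum to 4 (valence 4) → 0 H
  atom 3: F (halogen, monovalent) → 0 H
  atom 4: F (halogen, monovalent) → 0 H
  atom 5: C, bond orders sum to 3 (valence 4) → 1 H
  atom 6: C, bond orders sum to 2 (valence 4) → 2 H
  atom 7: C, bond orders sum to 2 (valence 4) → 2 H
  atom 8: C, bond orders sum to 2 (valence 4) → 2 H
  atom 9: C, bond orders sum to 2 (valence 4) → 2 H
  atom 10: C, bond orders sum to 3 (valence 4) → 1 H
  atom 11: Cl (halogen, monovalent) → 0 H
  atom 12: C, bond orders sum to 3 (valence 4) → 1 H
  atom 13: C, bond orders sum to 4 (valence 4) → 0 H
  atom 14: N, bond orders sum to 1 (valence 3) → 2 H
  atom 15: O, bond orders sum to 2 (valence 2) → 0 H
Totals → C:9, H:13, Cl:1, F:3, N:1, O:1.
In Hill order: C9H13ClF3NO.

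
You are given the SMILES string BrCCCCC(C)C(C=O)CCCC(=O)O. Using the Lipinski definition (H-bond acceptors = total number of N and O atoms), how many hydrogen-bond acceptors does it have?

N atoms: 0; O atoms: 3.
Lipinski HBA = 0 + 3 = 3.

3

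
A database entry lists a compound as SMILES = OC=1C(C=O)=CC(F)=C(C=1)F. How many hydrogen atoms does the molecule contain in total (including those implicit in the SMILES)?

4

Walk through each heavy atom and fill implicit hydrogens from standard valence (C 4, N 3, O 2, S 2, halogen 1):
  atom 1: O, bond orders sum to 1 (valence 2) → 1 H
  atom 2: C, bond orders sum to 4 (valence 4) → 0 H
  atom 3: C, bond orders sum to 4 (valence 4) → 0 H
  atom 4: C, bond orders sum to 3 (valence 4) → 1 H
  atom 5: O, bond orders sum to 2 (valence 2) → 0 H
  atom 6: C, bond orders sum to 3 (valence 4) → 1 H
  atom 7: C, bond orders sum to 4 (valence 4) → 0 H
  atom 8: F (halogen, monovalent) → 0 H
  atom 9: C, bond orders sum to 4 (valence 4) → 0 H
  atom 10: C, bond orders sum to 3 (valence 4) → 1 H
  atom 11: F (halogen, monovalent) → 0 H
Total hydrogens: 4.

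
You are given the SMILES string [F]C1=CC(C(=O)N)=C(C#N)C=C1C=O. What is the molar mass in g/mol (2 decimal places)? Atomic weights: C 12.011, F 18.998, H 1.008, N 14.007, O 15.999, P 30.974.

First, the molecular formula is C9H5FN2O2 (counting implicit H from valence).
  C: 9 × 12.011 = 108.099
  F: 1 × 18.998 = 18.998
  H: 5 × 1.008 = 5.040
  N: 2 × 14.007 = 28.014
  O: 2 × 15.999 = 31.998
Sum: 9×12.011 + 1×18.998 + 5×1.008 + 2×14.007 + 2×15.999 = 192.149 → 192.15 g/mol.

192.15 g/mol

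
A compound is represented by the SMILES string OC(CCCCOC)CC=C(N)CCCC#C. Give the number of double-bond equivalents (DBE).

Molecular formula: C14H25NO2.
DoU = (2C + 2 + N − H − X) / 2, where X is the halogen count and O/S are ignored.
    = (2·14 + 2 + 1 − 25 − 0) / 2 = 6 / 2 = 3.

3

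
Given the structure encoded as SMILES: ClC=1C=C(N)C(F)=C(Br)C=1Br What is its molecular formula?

C6H3Br2ClFN

Walk through each heavy atom and fill implicit hydrogens from standard valence (C 4, N 3, O 2, S 2, halogen 1):
  atom 1: Cl (halogen, monovalent) → 0 H
  atom 2: C, bond orders sum to 4 (valence 4) → 0 H
  atom 3: C, bond orders sum to 3 (valence 4) → 1 H
  atom 4: C, bond orders sum to 4 (valence 4) → 0 H
  atom 5: N, bond orders sum to 1 (valence 3) → 2 H
  atom 6: C, bond orders sum to 4 (valence 4) → 0 H
  atom 7: F (halogen, monovalent) → 0 H
  atom 8: C, bond orders sum to 4 (valence 4) → 0 H
  atom 9: Br (halogen, monovalent) → 0 H
  atom 10: C, bond orders sum to 4 (valence 4) → 0 H
  atom 11: Br (halogen, monovalent) → 0 H
Totals → C:6, H:3, Br:2, Cl:1, F:1, N:1.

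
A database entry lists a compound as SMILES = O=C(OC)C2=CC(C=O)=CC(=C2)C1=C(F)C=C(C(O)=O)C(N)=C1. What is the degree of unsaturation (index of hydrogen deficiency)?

11

Molecular formula: C16H12FNO5.
DoU = (2C + 2 + N − H − X) / 2, where X is the halogen count and O/S are ignored.
    = (2·16 + 2 + 1 − 12 − 1) / 2 = 22 / 2 = 11.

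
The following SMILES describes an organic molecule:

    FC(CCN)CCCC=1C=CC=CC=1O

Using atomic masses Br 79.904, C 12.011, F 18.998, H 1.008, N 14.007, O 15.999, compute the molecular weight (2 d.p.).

211.28 g/mol

First, the molecular formula is C12H18FNO (counting implicit H from valence).
  C: 12 × 12.011 = 144.132
  F: 1 × 18.998 = 18.998
  H: 18 × 1.008 = 18.144
  N: 1 × 14.007 = 14.007
  O: 1 × 15.999 = 15.999
Sum: 12×12.011 + 1×18.998 + 18×1.008 + 1×14.007 + 1×15.999 = 211.280 → 211.28 g/mol.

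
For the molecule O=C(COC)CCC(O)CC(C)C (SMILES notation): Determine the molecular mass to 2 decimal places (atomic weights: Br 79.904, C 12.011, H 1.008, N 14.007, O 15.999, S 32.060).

First, the molecular formula is C10H20O3 (counting implicit H from valence).
  C: 10 × 12.011 = 120.110
  H: 20 × 1.008 = 20.160
  O: 3 × 15.999 = 47.997
Sum: 10×12.011 + 20×1.008 + 3×15.999 = 188.267 → 188.27 g/mol.

188.27 g/mol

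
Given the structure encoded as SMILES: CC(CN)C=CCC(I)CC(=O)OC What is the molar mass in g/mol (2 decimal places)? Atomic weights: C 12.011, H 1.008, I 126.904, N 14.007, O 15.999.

First, the molecular formula is C10H18INO2 (counting implicit H from valence).
  C: 10 × 12.011 = 120.110
  H: 18 × 1.008 = 18.144
  I: 1 × 126.904 = 126.904
  N: 1 × 14.007 = 14.007
  O: 2 × 15.999 = 31.998
Sum: 10×12.011 + 18×1.008 + 1×126.904 + 1×14.007 + 2×15.999 = 311.163 → 311.16 g/mol.

311.16 g/mol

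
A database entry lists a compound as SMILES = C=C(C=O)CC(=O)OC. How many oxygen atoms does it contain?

Scan the SMILES for O atoms (remember two-letter symbols like Cl and Br are single atoms).
Oxygen count: 3.

3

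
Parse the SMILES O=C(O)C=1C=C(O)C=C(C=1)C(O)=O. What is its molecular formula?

Walk through each heavy atom and fill implicit hydrogens from standard valence (C 4, N 3, O 2, S 2, halogen 1):
  atom 1: O, bond orders sum to 2 (valence 2) → 0 H
  atom 2: C, bond orders sum to 4 (valence 4) → 0 H
  atom 3: O, bond orders sum to 1 (valence 2) → 1 H
  atom 4: C, bond orders sum to 4 (valence 4) → 0 H
  atom 5: C, bond orders sum to 3 (valence 4) → 1 H
  atom 6: C, bond orders sum to 4 (valence 4) → 0 H
  atom 7: O, bond orders sum to 1 (valence 2) → 1 H
  atom 8: C, bond orders sum to 3 (valence 4) → 1 H
  atom 9: C, bond orders sum to 4 (valence 4) → 0 H
  atom 10: C, bond orders sum to 3 (valence 4) → 1 H
  atom 11: C, bond orders sum to 4 (valence 4) → 0 H
  atom 12: O, bond orders sum to 1 (valence 2) → 1 H
  atom 13: O, bond orders sum to 2 (valence 2) → 0 H
Totals → C:8, H:6, O:5.

C8H6O5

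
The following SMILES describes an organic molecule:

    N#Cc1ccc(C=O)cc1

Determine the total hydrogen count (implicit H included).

Walk through each heavy atom and fill implicit hydrogens from standard valence (C 4, N 3, O 2, S 2, halogen 1); for lowercase aromatic atoms, an aromatic c carries 1 H when it has two neighbours and 0 H with three, and aromatic n carries 0 H:
  atom 1: N, bond orders sum to 3 (valence 3) → 0 H
  atom 2: C, bond orders sum to 4 (valence 4) → 0 H
  atom 3: aromatic c, 3 neighbours → 0 H
  atom 4: aromatic c, 2 neighbours → 1 H
  atom 5: aromatic c, 2 neighbours → 1 H
  atom 6: aromatic c, 3 neighbours → 0 H
  atom 7: C, bond orders sum to 3 (valence 4) → 1 H
  atom 8: O, bond orders sum to 2 (valence 2) → 0 H
  atom 9: aromatic c, 2 neighbours → 1 H
  atom 10: aromatic c, 2 neighbours → 1 H
Total hydrogens: 5.

5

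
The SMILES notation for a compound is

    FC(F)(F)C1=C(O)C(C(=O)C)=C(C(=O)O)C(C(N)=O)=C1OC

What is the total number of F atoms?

Scan the SMILES for F atoms (remember two-letter symbols like Cl and Br are single atoms).
Fluorine count: 3.

3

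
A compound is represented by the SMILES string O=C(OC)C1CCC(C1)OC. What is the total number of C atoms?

8

Count every carbon token in the SMILES (each C, including those in ring-closure positions and inside branches).
Carbon count: 8.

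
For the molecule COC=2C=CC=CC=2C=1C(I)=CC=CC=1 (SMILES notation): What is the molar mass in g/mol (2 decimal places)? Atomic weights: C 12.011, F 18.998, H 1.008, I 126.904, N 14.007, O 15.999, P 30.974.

310.13 g/mol

First, the molecular formula is C13H11IO (counting implicit H from valence).
  C: 13 × 12.011 = 156.143
  H: 11 × 1.008 = 11.088
  I: 1 × 126.904 = 126.904
  O: 1 × 15.999 = 15.999
Sum: 13×12.011 + 11×1.008 + 1×126.904 + 1×15.999 = 310.134 → 310.13 g/mol.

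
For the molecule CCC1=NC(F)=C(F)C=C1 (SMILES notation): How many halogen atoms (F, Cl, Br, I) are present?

Halogen atoms appear at heavy-atom positions 6, 8 (2×F).
Halogen count: 2.

2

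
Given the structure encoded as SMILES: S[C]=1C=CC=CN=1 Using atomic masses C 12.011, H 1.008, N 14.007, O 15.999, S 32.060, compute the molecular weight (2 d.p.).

111.16 g/mol

First, the molecular formula is C5H5NS (counting implicit H from valence).
  C: 5 × 12.011 = 60.055
  H: 5 × 1.008 = 5.040
  N: 1 × 14.007 = 14.007
  S: 1 × 32.060 = 32.060
Sum: 5×12.011 + 5×1.008 + 1×14.007 + 1×32.060 = 111.162 → 111.16 g/mol.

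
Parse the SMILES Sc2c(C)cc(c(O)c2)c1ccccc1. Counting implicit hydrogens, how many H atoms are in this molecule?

12

Walk through each heavy atom and fill implicit hydrogens from standard valence (C 4, N 3, O 2, S 2, halogen 1); for lowercase aromatic atoms, an aromatic c carries 1 H when it has two neighbours and 0 H with three, and aromatic n carries 0 H:
  atom 1: S, bond orders sum to 1 (valence 2) → 1 H
  atom 2: aromatic c, 3 neighbours → 0 H
  atom 3: aromatic c, 3 neighbours → 0 H
  atom 4: C, bond orders sum to 1 (valence 4) → 3 H
  atom 5: aromatic c, 2 neighbours → 1 H
  atom 6: aromatic c, 3 neighbours → 0 H
  atom 7: aromatic c, 3 neighbours → 0 H
  atom 8: O, bond orders sum to 1 (valence 2) → 1 H
  atom 9: aromatic c, 2 neighbours → 1 H
  atom 10: aromatic c, 3 neighbours → 0 H
  atom 11: aromatic c, 2 neighbours → 1 H
  atom 12: aromatic c, 2 neighbours → 1 H
  atom 13: aromatic c, 2 neighbours → 1 H
  atom 14: aromatic c, 2 neighbours → 1 H
  atom 15: aromatic c, 2 neighbours → 1 H
Total hydrogens: 12.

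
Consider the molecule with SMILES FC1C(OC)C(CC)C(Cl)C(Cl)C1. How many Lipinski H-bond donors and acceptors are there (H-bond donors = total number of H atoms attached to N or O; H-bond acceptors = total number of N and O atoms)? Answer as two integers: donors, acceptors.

Donors: find every N or O and count the H atoms it carries.
  atom 4 (O): bond orders sum to 2 → 0 H
Lipinski HBD = 0.
Acceptors: N atoms = 0, O atoms = 1 → HBA = 1.

0, 1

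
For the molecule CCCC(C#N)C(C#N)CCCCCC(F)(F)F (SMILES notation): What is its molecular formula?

C13H19F3N2

Walk through each heavy atom and fill implicit hydrogens from standard valence (C 4, N 3, O 2, S 2, halogen 1):
  atom 1: C, bond orders sum to 1 (valence 4) → 3 H
  atom 2: C, bond orders sum to 2 (valence 4) → 2 H
  atom 3: C, bond orders sum to 2 (valence 4) → 2 H
  atom 4: C, bond orders sum to 3 (valence 4) → 1 H
  atom 5: C, bond orders sum to 4 (valence 4) → 0 H
  atom 6: N, bond orders sum to 3 (valence 3) → 0 H
  atom 7: C, bond orders sum to 3 (valence 4) → 1 H
  atom 8: C, bond orders sum to 4 (valence 4) → 0 H
  atom 9: N, bond orders sum to 3 (valence 3) → 0 H
  atom 10: C, bond orders sum to 2 (valence 4) → 2 H
  atom 11: C, bond orders sum to 2 (valence 4) → 2 H
  atom 12: C, bond orders sum to 2 (valence 4) → 2 H
  atom 13: C, bond orders sum to 2 (valence 4) → 2 H
  atom 14: C, bond orders sum to 2 (valence 4) → 2 H
  atom 15: C, bond orders sum to 4 (valence 4) → 0 H
  atom 16: F (halogen, monovalent) → 0 H
  atom 17: F (halogen, monovalent) → 0 H
  atom 18: F (halogen, monovalent) → 0 H
Totals → C:13, H:19, F:3, N:2.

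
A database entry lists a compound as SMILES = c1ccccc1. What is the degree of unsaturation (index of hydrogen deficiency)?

4

Molecular formula: C6H6.
DoU = (2C + 2 + N − H − X) / 2, where X is the halogen count and O/S are ignored.
    = (2·6 + 2 + 0 − 6 − 0) / 2 = 8 / 2 = 4.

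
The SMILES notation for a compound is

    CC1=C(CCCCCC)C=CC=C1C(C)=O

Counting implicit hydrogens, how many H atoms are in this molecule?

Walk through each heavy atom and fill implicit hydrogens from standard valence (C 4, N 3, O 2, S 2, halogen 1):
  atom 1: C, bond orders sum to 1 (valence 4) → 3 H
  atom 2: C, bond orders sum to 4 (valence 4) → 0 H
  atom 3: C, bond orders sum to 4 (valence 4) → 0 H
  atom 4: C, bond orders sum to 2 (valence 4) → 2 H
  atom 5: C, bond orders sum to 2 (valence 4) → 2 H
  atom 6: C, bond orders sum to 2 (valence 4) → 2 H
  atom 7: C, bond orders sum to 2 (valence 4) → 2 H
  atom 8: C, bond orders sum to 2 (valence 4) → 2 H
  atom 9: C, bond orders sum to 1 (valence 4) → 3 H
  atom 10: C, bond orders sum to 3 (valence 4) → 1 H
  atom 11: C, bond orders sum to 3 (valence 4) → 1 H
  atom 12: C, bond orders sum to 3 (valence 4) → 1 H
  atom 13: C, bond orders sum to 4 (valence 4) → 0 H
  atom 14: C, bond orders sum to 4 (valence 4) → 0 H
  atom 15: C, bond orders sum to 1 (valence 4) → 3 H
  atom 16: O, bond orders sum to 2 (valence 2) → 0 H
Total hydrogens: 22.

22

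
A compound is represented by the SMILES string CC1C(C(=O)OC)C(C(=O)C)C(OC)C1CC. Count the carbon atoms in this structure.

Count every carbon token in the SMILES (each C, including those in ring-closure positions and inside branches).
Carbon count: 13.

13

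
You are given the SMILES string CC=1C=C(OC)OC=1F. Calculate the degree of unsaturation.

Molecular formula: C6H7FO2.
DoU = (2C + 2 + N − H − X) / 2, where X is the halogen count and O/S are ignored.
    = (2·6 + 2 + 0 − 7 − 1) / 2 = 6 / 2 = 3.

3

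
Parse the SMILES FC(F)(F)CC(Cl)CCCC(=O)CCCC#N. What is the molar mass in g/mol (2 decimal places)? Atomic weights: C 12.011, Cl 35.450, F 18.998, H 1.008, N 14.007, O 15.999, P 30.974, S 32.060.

First, the molecular formula is C11H15ClF3NO (counting implicit H from valence).
  C: 11 × 12.011 = 132.121
  Cl: 1 × 35.450 = 35.450
  F: 3 × 18.998 = 56.994
  H: 15 × 1.008 = 15.120
  N: 1 × 14.007 = 14.007
  O: 1 × 15.999 = 15.999
Sum: 11×12.011 + 1×35.450 + 3×18.998 + 15×1.008 + 1×14.007 + 1×15.999 = 269.691 → 269.69 g/mol.

269.69 g/mol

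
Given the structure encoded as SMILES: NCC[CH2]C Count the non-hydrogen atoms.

Every atom symbol written in the SMILES (organic subset) is one heavy atom; implicit H are not written.
Heavy atoms by element → C:4, N:1.
Total: 5.

5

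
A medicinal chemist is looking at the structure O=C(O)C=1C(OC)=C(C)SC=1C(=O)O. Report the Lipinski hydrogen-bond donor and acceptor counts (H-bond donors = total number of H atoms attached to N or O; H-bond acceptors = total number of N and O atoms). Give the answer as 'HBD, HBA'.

2, 5

Donors: find every N or O and count the H atoms it carries.
  atom 1 (O): bond orders sum to 2 → 0 H
  atom 3 (O): bond orders sum to 1 → 1 H
  atom 6 (O): bond orders sum to 2 → 0 H
  atom 13 (O): bond orders sum to 2 → 0 H
  atom 14 (O): bond orders sum to 1 → 1 H
Lipinski HBD = 2.
Acceptors: N atoms = 0, O atoms = 5 → HBA = 5.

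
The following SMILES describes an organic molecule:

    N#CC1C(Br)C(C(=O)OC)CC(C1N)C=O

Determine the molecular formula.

C10H13BrN2O3

Walk through each heavy atom and fill implicit hydrogens from standard valence (C 4, N 3, O 2, S 2, halogen 1):
  atom 1: N, bond orders sum to 3 (valence 3) → 0 H
  atom 2: C, bond orders sum to 4 (valence 4) → 0 H
  atom 3: C, bond orders sum to 3 (valence 4) → 1 H
  atom 4: C, bond orders sum to 3 (valence 4) → 1 H
  atom 5: Br (halogen, monovalent) → 0 H
  atom 6: C, bond orders sum to 3 (valence 4) → 1 H
  atom 7: C, bond orders sum to 4 (valence 4) → 0 H
  atom 8: O, bond orders sum to 2 (valence 2) → 0 H
  atom 9: O, bond orders sum to 2 (valence 2) → 0 H
  atom 10: C, bond orders sum to 1 (valence 4) → 3 H
  atom 11: C, bond orders sum to 2 (valence 4) → 2 H
  atom 12: C, bond orders sum to 3 (valence 4) → 1 H
  atom 13: C, bond orders sum to 3 (valence 4) → 1 H
  atom 14: N, bond orders sum to 1 (valence 3) → 2 H
  atom 15: C, bond orders sum to 3 (valence 4) → 1 H
  atom 16: O, bond orders sum to 2 (valence 2) → 0 H
Totals → C:10, H:13, Br:1, N:2, O:3.
In Hill order: C10H13BrN2O3.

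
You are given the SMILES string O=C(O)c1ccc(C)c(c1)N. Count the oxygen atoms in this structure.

Scan the SMILES for O atoms (remember two-letter symbols like Cl and Br are single atoms).
Oxygen count: 2.

2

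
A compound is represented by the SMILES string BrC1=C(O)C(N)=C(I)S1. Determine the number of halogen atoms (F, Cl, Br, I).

Halogen atoms appear at heavy-atom positions 1, 8 (1×Br, 1×I).
Other groups present: 1 hydroxyl, 1 primary amine.
Halogen count: 2.

2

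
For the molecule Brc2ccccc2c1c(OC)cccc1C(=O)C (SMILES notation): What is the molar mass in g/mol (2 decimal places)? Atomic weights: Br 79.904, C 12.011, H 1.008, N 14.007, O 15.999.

First, the molecular formula is C15H13BrO2 (counting implicit H from valence).
  Br: 1 × 79.904 = 79.904
  C: 15 × 12.011 = 180.165
  H: 13 × 1.008 = 13.104
  O: 2 × 15.999 = 31.998
Sum: 1×79.904 + 15×12.011 + 13×1.008 + 2×15.999 = 305.171 → 305.17 g/mol.

305.17 g/mol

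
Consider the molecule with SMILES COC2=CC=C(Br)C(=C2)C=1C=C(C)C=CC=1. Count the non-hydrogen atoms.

16

Every atom symbol written in the SMILES (organic subset) is one heavy atom; implicit H are not written.
Heavy atoms by element → Br:1, C:14, O:1.
Total: 16.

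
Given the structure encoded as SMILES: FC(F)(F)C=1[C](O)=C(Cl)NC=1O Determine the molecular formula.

C5H3ClF3NO2

Walk through each heavy atom and fill implicit hydrogens from standard valence (C 4, N 3, O 2, S 2, halogen 1):
  atom 1: F (halogen, monovalent) → 0 H
  atom 2: C, bond orders sum to 4 (valence 4) → 0 H
  atom 3: F (halogen, monovalent) → 0 H
  atom 4: F (halogen, monovalent) → 0 H
  atom 5: C, bond orders sum to 4 (valence 4) → 0 H
  atom 6: C with explicit H count 0
  atom 7: O, bond orders sum to 1 (valence 2) → 1 H
  atom 8: C, bond orders sum to 4 (valence 4) → 0 H
  atom 9: Cl (halogen, monovalent) → 0 H
  atom 10: N, bond orders sum to 2 (valence 3) → 1 H
  atom 11: C, bond orders sum to 4 (valence 4) → 0 H
  atom 12: O, bond orders sum to 1 (valence 2) → 1 H
Totals → C:5, H:3, Cl:1, F:3, N:1, O:2.
In Hill order: C5H3ClF3NO2.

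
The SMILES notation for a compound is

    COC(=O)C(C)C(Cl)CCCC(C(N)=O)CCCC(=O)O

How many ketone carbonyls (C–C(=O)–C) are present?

0

Scan the SMILES for the ketone motif — none present.
Groups that are present: 1 amide, 1 carboxylic acid, 1 ester.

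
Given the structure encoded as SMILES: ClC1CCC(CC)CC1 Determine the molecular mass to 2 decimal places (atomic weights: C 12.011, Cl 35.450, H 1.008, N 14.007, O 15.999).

First, the molecular formula is C8H15Cl (counting implicit H from valence).
  C: 8 × 12.011 = 96.088
  Cl: 1 × 35.450 = 35.450
  H: 15 × 1.008 = 15.120
Sum: 8×12.011 + 1×35.450 + 15×1.008 = 146.658 → 146.66 g/mol.

146.66 g/mol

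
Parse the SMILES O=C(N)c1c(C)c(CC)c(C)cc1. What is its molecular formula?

Walk through each heavy atom and fill implicit hydrogens from standard valence (C 4, N 3, O 2, S 2, halogen 1); for lowercase aromatic atoms, an aromatic c carries 1 H when it has two neighbours and 0 H with three, and aromatic n carries 0 H:
  atom 1: O, bond orders sum to 2 (valence 2) → 0 H
  atom 2: C, bond orders sum to 4 (valence 4) → 0 H
  atom 3: N, bond orders sum to 1 (valence 3) → 2 H
  atom 4: aromatic c, 3 neighbours → 0 H
  atom 5: aromatic c, 3 neighbours → 0 H
  atom 6: C, bond orders sum to 1 (valence 4) → 3 H
  atom 7: aromatic c, 3 neighbours → 0 H
  atom 8: C, bond orders sum to 2 (valence 4) → 2 H
  atom 9: C, bond orders sum to 1 (valence 4) → 3 H
  atom 10: aromatic c, 3 neighbours → 0 H
  atom 11: C, bond orders sum to 1 (valence 4) → 3 H
  atom 12: aromatic c, 2 neighbours → 1 H
  atom 13: aromatic c, 2 neighbours → 1 H
Totals → C:11, H:15, N:1, O:1.

C11H15NO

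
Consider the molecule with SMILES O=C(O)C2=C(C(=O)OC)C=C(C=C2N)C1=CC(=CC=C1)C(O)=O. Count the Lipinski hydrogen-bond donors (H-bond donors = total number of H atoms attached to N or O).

Donors: find every N or O and count the H atoms it carries.
  atom 1 (O): bond orders sum to 2 → 0 H
  atom 3 (O): bond orders sum to 1 → 1 H
  atom 7 (O): bond orders sum to 2 → 0 H
  atom 8 (O): bond orders sum to 2 → 0 H
  atom 14 (N): bond orders sum to 1 → 2 H
  atom 22 (O): bond orders sum to 1 → 1 H
  atom 23 (O): bond orders sum to 2 → 0 H
Lipinski HBD = 4.

4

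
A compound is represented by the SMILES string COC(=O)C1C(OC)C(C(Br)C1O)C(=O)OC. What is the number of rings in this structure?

In SMILES, each pair of matching ring-closure digits denotes one ring-closing bond; the number of such bonds equals the number of independent rings.
Ring-closure bonds here: 1.

1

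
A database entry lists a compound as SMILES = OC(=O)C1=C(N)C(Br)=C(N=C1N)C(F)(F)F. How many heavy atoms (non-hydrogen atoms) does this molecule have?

16

Every atom symbol written in the SMILES (organic subset) is one heavy atom; implicit H are not written.
Heavy atoms by element → Br:1, C:7, F:3, N:3, O:2.
Total: 16.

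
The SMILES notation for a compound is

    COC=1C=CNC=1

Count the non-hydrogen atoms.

7

Every atom symbol written in the SMILES (organic subset) is one heavy atom; implicit H are not written.
Heavy atoms by element → C:5, N:1, O:1.
Total: 7.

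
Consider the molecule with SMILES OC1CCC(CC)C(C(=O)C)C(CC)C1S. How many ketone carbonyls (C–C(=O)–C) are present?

The ketone motif appears at heavy-atom position 9 in the SMILES.
Other groups present: 1 hydroxyl, 1 thiol.
Ketone count: 1.

1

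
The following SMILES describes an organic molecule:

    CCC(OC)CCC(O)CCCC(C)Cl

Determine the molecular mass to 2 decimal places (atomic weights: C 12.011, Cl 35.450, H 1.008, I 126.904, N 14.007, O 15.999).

First, the molecular formula is C12H25ClO2 (counting implicit H from valence).
  C: 12 × 12.011 = 144.132
  Cl: 1 × 35.450 = 35.450
  H: 25 × 1.008 = 25.200
  O: 2 × 15.999 = 31.998
Sum: 12×12.011 + 1×35.450 + 25×1.008 + 2×15.999 = 236.780 → 236.78 g/mol.

236.78 g/mol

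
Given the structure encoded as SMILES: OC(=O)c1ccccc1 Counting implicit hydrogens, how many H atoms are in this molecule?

6

Walk through each heavy atom and fill implicit hydrogens from standard valence (C 4, N 3, O 2, S 2, halogen 1); for lowercase aromatic atoms, an aromatic c carries 1 H when it has two neighbours and 0 H with three, and aromatic n carries 0 H:
  atom 1: O, bond orders sum to 1 (valence 2) → 1 H
  atom 2: C, bond orders sum to 4 (valence 4) → 0 H
  atom 3: O, bond orders sum to 2 (valence 2) → 0 H
  atom 4: aromatic c, 3 neighbours → 0 H
  atom 5: aromatic c, 2 neighbours → 1 H
  atom 6: aromatic c, 2 neighbours → 1 H
  atom 7: aromatic c, 2 neighbours → 1 H
  atom 8: aromatic c, 2 neighbours → 1 H
  atom 9: aromatic c, 2 neighbours → 1 H
Total hydrogens: 6.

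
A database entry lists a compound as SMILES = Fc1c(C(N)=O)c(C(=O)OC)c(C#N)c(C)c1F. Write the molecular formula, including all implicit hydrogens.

Walk through each heavy atom and fill implicit hydrogens from standard valence (C 4, N 3, O 2, S 2, halogen 1); for lowercase aromatic atoms, an aromatic c carries 1 H when it has two neighbours and 0 H with three, and aromatic n carries 0 H:
  atom 1: F (halogen, monovalent) → 0 H
  atom 2: aromatic c, 3 neighbours → 0 H
  atom 3: aromatic c, 3 neighbours → 0 H
  atom 4: C, bond orders sum to 4 (valence 4) → 0 H
  atom 5: N, bond orders sum to 1 (valence 3) → 2 H
  atom 6: O, bond orders sum to 2 (valence 2) → 0 H
  atom 7: aromatic c, 3 neighbours → 0 H
  atom 8: C, bond orders sum to 4 (valence 4) → 0 H
  atom 9: O, bond orders sum to 2 (valence 2) → 0 H
  atom 10: O, bond orders sum to 2 (valence 2) → 0 H
  atom 11: C, bond orders sum to 1 (valence 4) → 3 H
  atom 12: aromatic c, 3 neighbours → 0 H
  atom 13: C, bond orders sum to 4 (valence 4) → 0 H
  atom 14: N, bond orders sum to 3 (valence 3) → 0 H
  atom 15: aromatic c, 3 neighbours → 0 H
  atom 16: C, bond orders sum to 1 (valence 4) → 3 H
  atom 17: aromatic c, 3 neighbours → 0 H
  atom 18: F (halogen, monovalent) → 0 H
Totals → C:11, H:8, F:2, N:2, O:3.
In Hill order: C11H8F2N2O3.

C11H8F2N2O3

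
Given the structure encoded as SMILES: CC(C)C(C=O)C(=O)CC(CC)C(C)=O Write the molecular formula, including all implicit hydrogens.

Walk through each heavy atom and fill implicit hydrogens from standard valence (C 4, N 3, O 2, S 2, halogen 1):
  atom 1: C, bond orders sum to 1 (valence 4) → 3 H
  atom 2: C, bond orders sum to 3 (valence 4) → 1 H
  atom 3: C, bond orders sum to 1 (valence 4) → 3 H
  atom 4: C, bond orders sum to 3 (valence 4) → 1 H
  atom 5: C, bond orders sum to 3 (valence 4) → 1 H
  atom 6: O, bond orders sum to 2 (valence 2) → 0 H
  atom 7: C, bond orders sum to 4 (valence 4) → 0 H
  atom 8: O, bond orders sum to 2 (valence 2) → 0 H
  atom 9: C, bond orders sum to 2 (valence 4) → 2 H
  atom 10: C, bond orders sum to 3 (valence 4) → 1 H
  atom 11: C, bond orders sum to 2 (valence 4) → 2 H
  atom 12: C, bond orders sum to 1 (valence 4) → 3 H
  atom 13: C, bond orders sum to 4 (valence 4) → 0 H
  atom 14: C, bond orders sum to 1 (valence 4) → 3 H
  atom 15: O, bond orders sum to 2 (valence 2) → 0 H
Totals → C:12, H:20, O:3.
In Hill order: C12H20O3.

C12H20O3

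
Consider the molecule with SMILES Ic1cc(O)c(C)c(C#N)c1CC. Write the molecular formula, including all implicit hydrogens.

Walk through each heavy atom and fill implicit hydrogens from standard valence (C 4, N 3, O 2, S 2, halogen 1); for lowercase aromatic atoms, an aromatic c carries 1 H when it has two neighbours and 0 H with three, and aromatic n carries 0 H:
  atom 1: I (halogen, monovalent) → 0 H
  atom 2: aromatic c, 3 neighbours → 0 H
  atom 3: aromatic c, 2 neighbours → 1 H
  atom 4: aromatic c, 3 neighbours → 0 H
  atom 5: O, bond orders sum to 1 (valence 2) → 1 H
  atom 6: aromatic c, 3 neighbours → 0 H
  atom 7: C, bond orders sum to 1 (valence 4) → 3 H
  atom 8: aromatic c, 3 neighbours → 0 H
  atom 9: C, bond orders sum to 4 (valence 4) → 0 H
  atom 10: N, bond orders sum to 3 (valence 3) → 0 H
  atom 11: aromatic c, 3 neighbours → 0 H
  atom 12: C, bond orders sum to 2 (valence 4) → 2 H
  atom 13: C, bond orders sum to 1 (valence 4) → 3 H
Totals → C:10, H:10, I:1, N:1, O:1.

C10H10INO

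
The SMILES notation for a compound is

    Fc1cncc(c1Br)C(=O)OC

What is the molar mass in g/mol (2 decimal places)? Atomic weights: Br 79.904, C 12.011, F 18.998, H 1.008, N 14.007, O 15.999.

First, the molecular formula is C7H5BrFNO2 (counting implicit H from valence).
  Br: 1 × 79.904 = 79.904
  C: 7 × 12.011 = 84.077
  F: 1 × 18.998 = 18.998
  H: 5 × 1.008 = 5.040
  N: 1 × 14.007 = 14.007
  O: 2 × 15.999 = 31.998
Sum: 1×79.904 + 7×12.011 + 1×18.998 + 5×1.008 + 1×14.007 + 2×15.999 = 234.024 → 234.02 g/mol.

234.02 g/mol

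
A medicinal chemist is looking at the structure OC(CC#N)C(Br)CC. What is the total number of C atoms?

6

Count every carbon token in the SMILES (each C, including those in ring-closure positions and inside branches).
Carbon count: 6.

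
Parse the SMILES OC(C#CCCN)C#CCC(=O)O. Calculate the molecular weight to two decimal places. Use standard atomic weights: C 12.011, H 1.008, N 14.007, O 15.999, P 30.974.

181.19 g/mol

First, the molecular formula is C9H11NO3 (counting implicit H from valence).
  C: 9 × 12.011 = 108.099
  H: 11 × 1.008 = 11.088
  N: 1 × 14.007 = 14.007
  O: 3 × 15.999 = 47.997
Sum: 9×12.011 + 11×1.008 + 1×14.007 + 3×15.999 = 181.191 → 181.19 g/mol.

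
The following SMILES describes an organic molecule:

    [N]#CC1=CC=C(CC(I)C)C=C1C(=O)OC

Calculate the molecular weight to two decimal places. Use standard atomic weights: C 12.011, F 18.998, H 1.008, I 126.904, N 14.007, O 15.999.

329.14 g/mol

First, the molecular formula is C12H12INO2 (counting implicit H from valence).
  C: 12 × 12.011 = 144.132
  H: 12 × 1.008 = 12.096
  I: 1 × 126.904 = 126.904
  N: 1 × 14.007 = 14.007
  O: 2 × 15.999 = 31.998
Sum: 12×12.011 + 12×1.008 + 1×126.904 + 1×14.007 + 2×15.999 = 329.137 → 329.14 g/mol.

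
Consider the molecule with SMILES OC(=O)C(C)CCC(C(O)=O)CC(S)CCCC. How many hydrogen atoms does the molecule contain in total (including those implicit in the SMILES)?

24

Walk through each heavy atom and fill implicit hydrogens from standard valence (C 4, N 3, O 2, S 2, halogen 1):
  atom 1: O, bond orders sum to 1 (valence 2) → 1 H
  atom 2: C, bond orders sum to 4 (valence 4) → 0 H
  atom 3: O, bond orders sum to 2 (valence 2) → 0 H
  atom 4: C, bond orders sum to 3 (valence 4) → 1 H
  atom 5: C, bond orders sum to 1 (valence 4) → 3 H
  atom 6: C, bond orders sum to 2 (valence 4) → 2 H
  atom 7: C, bond orders sum to 2 (valence 4) → 2 H
  atom 8: C, bond orders sum to 3 (valence 4) → 1 H
  atom 9: C, bond orders sum to 4 (valence 4) → 0 H
  atom 10: O, bond orders sum to 1 (valence 2) → 1 H
  atom 11: O, bond orders sum to 2 (valence 2) → 0 H
  atom 12: C, bond orders sum to 2 (valence 4) → 2 H
  atom 13: C, bond orders sum to 3 (valence 4) → 1 H
  atom 14: S, bond orders sum to 1 (valence 2) → 1 H
  atom 15: C, bond orders sum to 2 (valence 4) → 2 H
  atom 16: C, bond orders sum to 2 (valence 4) → 2 H
  atom 17: C, bond orders sum to 2 (valence 4) → 2 H
  atom 18: C, bond orders sum to 1 (valence 4) → 3 H
Total hydrogens: 24.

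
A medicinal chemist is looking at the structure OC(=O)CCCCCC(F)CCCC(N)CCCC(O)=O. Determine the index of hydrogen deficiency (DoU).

2

Molecular formula: C15H28FNO4.
DoU = (2C + 2 + N − H − X) / 2, where X is the halogen count and O/S are ignored.
    = (2·15 + 2 + 1 − 28 − 1) / 2 = 4 / 2 = 2.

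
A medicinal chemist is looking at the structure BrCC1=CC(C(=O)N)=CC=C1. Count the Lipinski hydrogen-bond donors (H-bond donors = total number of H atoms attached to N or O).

Donors: find every N or O and count the H atoms it carries.
  atom 7 (O): bond orders sum to 2 → 0 H
  atom 8 (N): bond orders sum to 1 → 2 H
Lipinski HBD = 2.

2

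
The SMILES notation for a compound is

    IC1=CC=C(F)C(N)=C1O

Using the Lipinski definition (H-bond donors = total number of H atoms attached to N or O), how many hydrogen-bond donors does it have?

3

Donors: find every N or O and count the H atoms it carries.
  atom 8 (N): bond orders sum to 1 → 2 H
  atom 10 (O): bond orders sum to 1 → 1 H
Lipinski HBD = 3.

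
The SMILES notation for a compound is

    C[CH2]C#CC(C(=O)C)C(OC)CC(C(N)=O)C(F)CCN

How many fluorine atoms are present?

Scan the SMILES for F atoms (remember two-letter symbols like Cl and Br are single atoms).
Fluorine count: 1.

1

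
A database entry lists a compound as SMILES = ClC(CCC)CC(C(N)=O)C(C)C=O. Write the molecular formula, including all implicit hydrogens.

C10H18ClNO2

Walk through each heavy atom and fill implicit hydrogens from standard valence (C 4, N 3, O 2, S 2, halogen 1):
  atom 1: Cl (halogen, monovalent) → 0 H
  atom 2: C, bond orders sum to 3 (valence 4) → 1 H
  atom 3: C, bond orders sum to 2 (valence 4) → 2 H
  atom 4: C, bond orders sum to 2 (valence 4) → 2 H
  atom 5: C, bond orders sum to 1 (valence 4) → 3 H
  atom 6: C, bond orders sum to 2 (valence 4) → 2 H
  atom 7: C, bond orders sum to 3 (valence 4) → 1 H
  atom 8: C, bond orders sum to 4 (valence 4) → 0 H
  atom 9: N, bond orders sum to 1 (valence 3) → 2 H
  atom 10: O, bond orders sum to 2 (valence 2) → 0 H
  atom 11: C, bond orders sum to 3 (valence 4) → 1 H
  atom 12: C, bond orders sum to 1 (valence 4) → 3 H
  atom 13: C, bond orders sum to 3 (valence 4) → 1 H
  atom 14: O, bond orders sum to 2 (valence 2) → 0 H
Totals → C:10, H:18, Cl:1, N:1, O:2.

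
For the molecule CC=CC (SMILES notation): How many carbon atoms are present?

4

Count every carbon token in the SMILES (each C, including those in ring-closure positions and inside branches).
Carbon count: 4.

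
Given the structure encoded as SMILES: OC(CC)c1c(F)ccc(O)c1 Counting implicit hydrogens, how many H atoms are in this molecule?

11

Walk through each heavy atom and fill implicit hydrogens from standard valence (C 4, N 3, O 2, S 2, halogen 1); for lowercase aromatic atoms, an aromatic c carries 1 H when it has two neighbours and 0 H with three, and aromatic n carries 0 H:
  atom 1: O, bond orders sum to 1 (valence 2) → 1 H
  atom 2: C, bond orders sum to 3 (valence 4) → 1 H
  atom 3: C, bond orders sum to 2 (valence 4) → 2 H
  atom 4: C, bond orders sum to 1 (valence 4) → 3 H
  atom 5: aromatic c, 3 neighbours → 0 H
  atom 6: aromatic c, 3 neighbours → 0 H
  atom 7: F (halogen, monovalent) → 0 H
  atom 8: aromatic c, 2 neighbours → 1 H
  atom 9: aromatic c, 2 neighbours → 1 H
  atom 10: aromatic c, 3 neighbours → 0 H
  atom 11: O, bond orders sum to 1 (valence 2) → 1 H
  atom 12: aromatic c, 2 neighbours → 1 H
Total hydrogens: 11.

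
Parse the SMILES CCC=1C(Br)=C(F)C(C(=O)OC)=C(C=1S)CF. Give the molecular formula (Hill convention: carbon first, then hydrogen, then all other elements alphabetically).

Walk through each heavy atom and fill implicit hydrogens from standard valence (C 4, N 3, O 2, S 2, halogen 1):
  atom 1: C, bond orders sum to 1 (valence 4) → 3 H
  atom 2: C, bond orders sum to 2 (valence 4) → 2 H
  atom 3: C, bond orders sum to 4 (valence 4) → 0 H
  atom 4: C, bond orders sum to 4 (valence 4) → 0 H
  atom 5: Br (halogen, monovalent) → 0 H
  atom 6: C, bond orders sum to 4 (valence 4) → 0 H
  atom 7: F (halogen, monovalent) → 0 H
  atom 8: C, bond orders sum to 4 (valence 4) → 0 H
  atom 9: C, bond orders sum to 4 (valence 4) → 0 H
  atom 10: O, bond orders sum to 2 (valence 2) → 0 H
  atom 11: O, bond orders sum to 2 (valence 2) → 0 H
  atom 12: C, bond orders sum to 1 (valence 4) → 3 H
  atom 13: C, bond orders sum to 4 (valence 4) → 0 H
  atom 14: C, bond orders sum to 4 (valence 4) → 0 H
  atom 15: S, bond orders sum to 1 (valence 2) → 1 H
  atom 16: C, bond orders sum to 2 (valence 4) → 2 H
  atom 17: F (halogen, monovalent) → 0 H
Totals → C:11, H:11, Br:1, F:2, O:2, S:1.

C11H11BrF2O2S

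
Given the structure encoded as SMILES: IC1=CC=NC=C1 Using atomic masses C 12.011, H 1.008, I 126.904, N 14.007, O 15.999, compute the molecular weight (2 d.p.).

First, the molecular formula is C5H4IN (counting implicit H from valence).
  C: 5 × 12.011 = 60.055
  H: 4 × 1.008 = 4.032
  I: 1 × 126.904 = 126.904
  N: 1 × 14.007 = 14.007
Sum: 5×12.011 + 4×1.008 + 1×126.904 + 1×14.007 = 204.998 → 205.00 g/mol.

205.00 g/mol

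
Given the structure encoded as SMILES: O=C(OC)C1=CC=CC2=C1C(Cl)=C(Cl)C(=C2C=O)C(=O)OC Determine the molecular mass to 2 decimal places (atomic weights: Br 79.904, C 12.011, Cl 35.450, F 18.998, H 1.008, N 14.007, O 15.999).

341.14 g/mol

First, the molecular formula is C15H10Cl2O5 (counting implicit H from valence).
  C: 15 × 12.011 = 180.165
  Cl: 2 × 35.450 = 70.900
  H: 10 × 1.008 = 10.080
  O: 5 × 15.999 = 79.995
Sum: 15×12.011 + 2×35.450 + 10×1.008 + 5×15.999 = 341.140 → 341.14 g/mol.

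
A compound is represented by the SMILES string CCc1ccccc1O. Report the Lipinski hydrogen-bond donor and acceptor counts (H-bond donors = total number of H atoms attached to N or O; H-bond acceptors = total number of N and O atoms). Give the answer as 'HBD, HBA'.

1, 1

Donors: find every N or O and count the H atoms it carries.
  atom 9 (O): bond orders sum to 1 → 1 H
Lipinski HBD = 1.
Acceptors: N atoms = 0, O atoms = 1 → HBA = 1.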